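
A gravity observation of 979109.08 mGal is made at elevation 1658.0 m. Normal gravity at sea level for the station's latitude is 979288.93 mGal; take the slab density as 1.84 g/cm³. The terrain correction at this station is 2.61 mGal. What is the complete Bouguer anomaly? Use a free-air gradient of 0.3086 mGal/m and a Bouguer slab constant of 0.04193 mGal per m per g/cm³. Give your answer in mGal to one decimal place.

206.5

Free-air correction = 0.3086 × 1658.0 = 511.66 mGal
Free-air anomaly = 979109.08 − 979288.93 + (511.66) = 331.81 mGal
Bouguer slab correction = 0.04193 × 1.84 × 1658.0 = 127.92 mGal
Simple Bouguer anomaly = 331.81 − (127.92) = 203.89 mGal
Complete Bouguer anomaly = 203.89 + 2.61 = 206.50 mGal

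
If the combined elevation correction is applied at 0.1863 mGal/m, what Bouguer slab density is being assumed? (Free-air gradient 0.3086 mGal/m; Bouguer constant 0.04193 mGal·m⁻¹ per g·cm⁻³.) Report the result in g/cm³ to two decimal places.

0.1863 = 0.3086 − 0.04193 × ρ
ρ = (0.3086 − 0.1863) / 0.04193 = 2.92 g/cm³

2.92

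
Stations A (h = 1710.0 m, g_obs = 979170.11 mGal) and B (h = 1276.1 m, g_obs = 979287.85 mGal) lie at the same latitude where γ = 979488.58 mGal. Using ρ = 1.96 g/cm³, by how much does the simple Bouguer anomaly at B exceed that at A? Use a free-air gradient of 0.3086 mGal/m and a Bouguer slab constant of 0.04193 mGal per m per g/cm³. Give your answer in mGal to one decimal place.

Δg_SB(A) = 979170.11 − 979488.58 + 0.3086×1710.0 − 0.04193×1.96×1710.0 = 68.70 mGal
Δg_SB(B) = 979287.85 − 979488.58 + 0.3086×1276.1 − 0.04193×1.96×1276.1 = 88.20 mGal
Difference = 88.20 − (68.70) = 19.50 mGal

19.5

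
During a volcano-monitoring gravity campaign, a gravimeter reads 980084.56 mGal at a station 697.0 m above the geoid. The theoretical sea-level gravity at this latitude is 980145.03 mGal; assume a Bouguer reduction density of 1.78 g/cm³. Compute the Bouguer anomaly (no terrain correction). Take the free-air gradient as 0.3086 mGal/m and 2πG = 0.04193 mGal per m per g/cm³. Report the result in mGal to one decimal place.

102.6

Free-air correction = 0.3086 × 697.0 = 215.09 mGal
Free-air anomaly = 980084.56 − 980145.03 + (215.09) = 154.62 mGal
Bouguer slab correction = 0.04193 × 1.78 × 697.0 = 52.02 mGal
Simple Bouguer anomaly = 154.62 − (52.02) = 102.60 mGal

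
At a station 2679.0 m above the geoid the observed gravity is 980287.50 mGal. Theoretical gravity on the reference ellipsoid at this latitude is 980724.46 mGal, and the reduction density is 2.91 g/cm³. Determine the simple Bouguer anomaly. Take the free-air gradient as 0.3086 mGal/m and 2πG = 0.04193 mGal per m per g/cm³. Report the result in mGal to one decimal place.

Free-air correction = 0.3086 × 2679.0 = 826.74 mGal
Free-air anomaly = 980287.50 − 980724.46 + (826.74) = 389.78 mGal
Bouguer slab correction = 0.04193 × 2.91 × 2679.0 = 326.88 mGal
Simple Bouguer anomaly = 389.78 − (326.88) = 62.90 mGal

62.9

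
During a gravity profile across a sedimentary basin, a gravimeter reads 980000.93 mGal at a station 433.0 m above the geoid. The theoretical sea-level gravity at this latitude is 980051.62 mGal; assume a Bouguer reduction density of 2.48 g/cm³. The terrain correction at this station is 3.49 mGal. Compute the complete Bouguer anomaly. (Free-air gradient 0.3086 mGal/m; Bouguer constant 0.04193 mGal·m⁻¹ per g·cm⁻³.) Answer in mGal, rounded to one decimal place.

Free-air correction = 0.3086 × 433.0 = 133.62 mGal
Free-air anomaly = 980000.93 − 980051.62 + (133.62) = 82.93 mGal
Bouguer slab correction = 0.04193 × 2.48 × 433.0 = 45.03 mGal
Simple Bouguer anomaly = 82.93 − (45.03) = 37.90 mGal
Complete Bouguer anomaly = 37.90 + 3.49 = 41.39 mGal

41.4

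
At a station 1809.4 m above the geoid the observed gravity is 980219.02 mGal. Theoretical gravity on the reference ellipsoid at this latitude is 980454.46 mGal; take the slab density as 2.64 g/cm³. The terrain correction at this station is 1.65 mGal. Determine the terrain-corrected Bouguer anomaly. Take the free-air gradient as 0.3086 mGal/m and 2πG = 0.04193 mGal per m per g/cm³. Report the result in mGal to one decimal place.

124.3

Free-air correction = 0.3086 × 1809.4 = 558.38 mGal
Free-air anomaly = 980219.02 − 980454.46 + (558.38) = 322.94 mGal
Bouguer slab correction = 0.04193 × 2.64 × 1809.4 = 200.29 mGal
Simple Bouguer anomaly = 322.94 − (200.29) = 122.65 mGal
Complete Bouguer anomaly = 122.65 + 1.65 = 124.30 mGal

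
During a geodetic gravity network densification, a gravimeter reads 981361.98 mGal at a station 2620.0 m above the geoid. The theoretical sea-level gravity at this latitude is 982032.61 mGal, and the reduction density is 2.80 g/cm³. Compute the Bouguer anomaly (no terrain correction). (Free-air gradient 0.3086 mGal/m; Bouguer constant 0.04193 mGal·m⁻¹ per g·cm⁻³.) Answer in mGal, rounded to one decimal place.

Free-air correction = 0.3086 × 2620.0 = 808.53 mGal
Free-air anomaly = 981361.98 − 982032.61 + (808.53) = 137.90 mGal
Bouguer slab correction = 0.04193 × 2.80 × 2620.0 = 307.60 mGal
Simple Bouguer anomaly = 137.90 − (307.60) = -169.70 mGal

-169.7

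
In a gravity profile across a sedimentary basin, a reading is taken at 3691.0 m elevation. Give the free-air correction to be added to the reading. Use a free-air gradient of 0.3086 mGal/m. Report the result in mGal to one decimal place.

Free-air correction = 0.3086 × 3691.0 = 1139.0 mGal

1139.0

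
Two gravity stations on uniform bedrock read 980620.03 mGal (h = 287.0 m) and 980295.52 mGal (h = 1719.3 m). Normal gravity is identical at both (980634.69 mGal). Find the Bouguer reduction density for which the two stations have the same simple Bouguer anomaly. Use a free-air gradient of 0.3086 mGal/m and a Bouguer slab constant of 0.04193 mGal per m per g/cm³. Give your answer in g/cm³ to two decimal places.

1.96

Δg_obs = 980295.52 − 980620.03 = -324.51 mGal over Δh = 1719.3 − 287.0 = 1432.3 m
Equal Bouguer anomalies ⇒ Δg_obs + (0.3086 − 0.04193ρ)·Δh = 0
0.3086 − 0.04193ρ = −Δg_obs/Δh = 0.22657
ρ = (0.3086 − 0.22657) / 0.04193 = 1.96 g/cm³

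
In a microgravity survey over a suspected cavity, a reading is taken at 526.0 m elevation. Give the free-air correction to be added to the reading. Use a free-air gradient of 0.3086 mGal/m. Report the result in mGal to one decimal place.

Free-air correction = 0.3086 × 526.0 = 162.3 mGal

162.3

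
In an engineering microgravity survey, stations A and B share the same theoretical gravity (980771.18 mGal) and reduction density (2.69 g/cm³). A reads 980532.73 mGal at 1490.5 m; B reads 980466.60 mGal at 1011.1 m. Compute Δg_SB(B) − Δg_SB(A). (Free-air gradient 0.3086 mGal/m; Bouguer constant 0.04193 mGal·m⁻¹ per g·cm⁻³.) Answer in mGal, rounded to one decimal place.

-160.0

Δg_SB(A) = 980532.73 − 980771.18 + 0.3086×1490.5 − 0.04193×2.69×1490.5 = 53.40 mGal
Δg_SB(B) = 980466.60 − 980771.18 + 0.3086×1011.1 − 0.04193×2.69×1011.1 = -106.60 mGal
Difference = -106.60 − (53.40) = -160.00 mGal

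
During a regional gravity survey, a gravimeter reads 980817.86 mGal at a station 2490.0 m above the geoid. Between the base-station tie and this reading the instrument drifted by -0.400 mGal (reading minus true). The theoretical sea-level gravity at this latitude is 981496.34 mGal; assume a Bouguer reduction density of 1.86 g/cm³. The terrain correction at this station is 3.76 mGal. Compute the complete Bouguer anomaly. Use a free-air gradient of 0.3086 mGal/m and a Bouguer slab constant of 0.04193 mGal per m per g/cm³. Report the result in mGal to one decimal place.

Drift-corrected reading = 980817.86 − (-0.400) = 980818.260 mGal
Free-air correction = 0.3086 × 2490.0 = 768.41 mGal
Free-air anomaly = 980818.260 − 981496.34 + (768.41) = 90.330 mGal
Bouguer slab correction = 0.04193 × 1.86 × 2490.0 = 194.19 mGal
Simple Bouguer anomaly = 90.330 − (194.19) = -103.860 mGal
Complete Bouguer anomaly = -103.860 + 3.76 = -100.100 mGal

-100.1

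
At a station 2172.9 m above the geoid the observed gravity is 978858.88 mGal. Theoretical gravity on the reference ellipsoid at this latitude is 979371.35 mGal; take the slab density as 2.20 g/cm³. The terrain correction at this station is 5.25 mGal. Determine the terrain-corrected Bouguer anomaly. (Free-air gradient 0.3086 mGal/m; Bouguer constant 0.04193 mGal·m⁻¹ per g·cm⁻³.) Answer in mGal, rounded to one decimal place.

Free-air correction = 0.3086 × 2172.9 = 670.56 mGal
Free-air anomaly = 978858.88 − 979371.35 + (670.56) = 158.09 mGal
Bouguer slab correction = 0.04193 × 2.20 × 2172.9 = 200.44 mGal
Simple Bouguer anomaly = 158.09 − (200.44) = -42.35 mGal
Complete Bouguer anomaly = -42.35 + 5.25 = -37.10 mGal

-37.1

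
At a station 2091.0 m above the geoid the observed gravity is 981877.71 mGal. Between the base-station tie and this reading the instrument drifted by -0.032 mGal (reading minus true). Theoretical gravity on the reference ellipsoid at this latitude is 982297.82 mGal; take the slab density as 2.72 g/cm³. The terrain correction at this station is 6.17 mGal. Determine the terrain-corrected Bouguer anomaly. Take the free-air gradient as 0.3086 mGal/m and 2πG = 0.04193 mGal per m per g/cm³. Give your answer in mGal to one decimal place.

Drift-corrected reading = 981877.71 − (-0.032) = 981877.742 mGal
Free-air correction = 0.3086 × 2091.0 = 645.28 mGal
Free-air anomaly = 981877.742 − 982297.82 + (645.28) = 225.202 mGal
Bouguer slab correction = 0.04193 × 2.72 × 2091.0 = 238.48 mGal
Simple Bouguer anomaly = 225.202 − (238.48) = -13.278 mGal
Complete Bouguer anomaly = -13.278 + 6.17 = -7.108 mGal

-7.1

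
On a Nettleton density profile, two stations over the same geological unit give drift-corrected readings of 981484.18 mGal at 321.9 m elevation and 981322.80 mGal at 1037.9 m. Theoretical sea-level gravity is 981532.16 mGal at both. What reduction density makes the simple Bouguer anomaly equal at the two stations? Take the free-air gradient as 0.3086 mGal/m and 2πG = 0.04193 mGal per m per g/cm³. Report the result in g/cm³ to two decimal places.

1.98

Δg_obs = 981322.80 − 981484.18 = -161.38 mGal over Δh = 1037.9 − 321.9 = 716.0 m
Equal Bouguer anomalies ⇒ Δg_obs + (0.3086 − 0.04193ρ)·Δh = 0
0.3086 − 0.04193ρ = −Δg_obs/Δh = 0.22539
ρ = (0.3086 − 0.22539) / 0.04193 = 1.98 g/cm³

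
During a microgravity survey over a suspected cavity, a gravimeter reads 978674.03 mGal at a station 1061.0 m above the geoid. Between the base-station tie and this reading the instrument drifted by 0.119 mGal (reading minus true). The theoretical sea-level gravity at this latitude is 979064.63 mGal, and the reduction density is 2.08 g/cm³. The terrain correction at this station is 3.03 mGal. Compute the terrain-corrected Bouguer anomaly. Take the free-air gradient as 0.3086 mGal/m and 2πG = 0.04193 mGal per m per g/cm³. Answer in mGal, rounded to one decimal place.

Drift-corrected reading = 978674.03 − (0.119) = 978673.911 mGal
Free-air correction = 0.3086 × 1061.0 = 327.42 mGal
Free-air anomaly = 978673.911 − 979064.63 + (327.42) = -63.299 mGal
Bouguer slab correction = 0.04193 × 2.08 × 1061.0 = 92.53 mGal
Simple Bouguer anomaly = -63.299 − (92.53) = -155.829 mGal
Complete Bouguer anomaly = -155.829 + 3.03 = -152.799 mGal

-152.8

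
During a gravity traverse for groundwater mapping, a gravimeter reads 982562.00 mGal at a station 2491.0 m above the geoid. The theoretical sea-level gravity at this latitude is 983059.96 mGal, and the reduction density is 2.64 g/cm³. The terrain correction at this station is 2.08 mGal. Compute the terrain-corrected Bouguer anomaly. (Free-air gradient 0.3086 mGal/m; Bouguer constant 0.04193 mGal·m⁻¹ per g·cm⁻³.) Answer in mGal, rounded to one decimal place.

-2.9

Free-air correction = 0.3086 × 2491.0 = 768.72 mGal
Free-air anomaly = 982562.00 − 983059.96 + (768.72) = 270.76 mGal
Bouguer slab correction = 0.04193 × 2.64 × 2491.0 = 275.74 mGal
Simple Bouguer anomaly = 270.76 − (275.74) = -4.98 mGal
Complete Bouguer anomaly = -4.98 + 2.08 = -2.90 mGal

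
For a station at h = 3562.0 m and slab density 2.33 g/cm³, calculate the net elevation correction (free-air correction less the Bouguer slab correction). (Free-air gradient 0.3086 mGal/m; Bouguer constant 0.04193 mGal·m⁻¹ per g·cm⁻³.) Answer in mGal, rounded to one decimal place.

751.2

Combined gradient = 0.3086 − 0.04193 × 2.33 = 0.2109031 mGal/m
Combined elevation correction = 0.2109031 × 3562.0 = 751.2 mGal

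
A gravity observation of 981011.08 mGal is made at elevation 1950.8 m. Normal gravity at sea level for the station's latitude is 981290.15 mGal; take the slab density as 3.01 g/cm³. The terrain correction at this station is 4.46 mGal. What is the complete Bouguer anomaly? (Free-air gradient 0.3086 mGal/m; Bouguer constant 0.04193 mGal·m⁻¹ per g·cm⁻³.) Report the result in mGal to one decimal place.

81.2

Free-air correction = 0.3086 × 1950.8 = 602.02 mGal
Free-air anomaly = 981011.08 − 981290.15 + (602.02) = 322.95 mGal
Bouguer slab correction = 0.04193 × 3.01 × 1950.8 = 246.21 mGal
Simple Bouguer anomaly = 322.95 − (246.21) = 76.74 mGal
Complete Bouguer anomaly = 76.74 + 4.46 = 81.20 mGal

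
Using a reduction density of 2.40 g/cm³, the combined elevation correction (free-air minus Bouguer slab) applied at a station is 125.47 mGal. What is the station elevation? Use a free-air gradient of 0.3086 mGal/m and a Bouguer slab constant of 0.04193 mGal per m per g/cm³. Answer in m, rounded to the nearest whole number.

Combined gradient = 0.3086 − 0.04193 × 2.40 = 0.2079680 mGal/m
h = 125.47 / 0.2079680 = 603.31 m

603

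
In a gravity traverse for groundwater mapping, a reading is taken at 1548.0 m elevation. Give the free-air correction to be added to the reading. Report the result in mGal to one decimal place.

Free-air correction = 0.3086 × 1548.0 = 477.7 mGal

477.7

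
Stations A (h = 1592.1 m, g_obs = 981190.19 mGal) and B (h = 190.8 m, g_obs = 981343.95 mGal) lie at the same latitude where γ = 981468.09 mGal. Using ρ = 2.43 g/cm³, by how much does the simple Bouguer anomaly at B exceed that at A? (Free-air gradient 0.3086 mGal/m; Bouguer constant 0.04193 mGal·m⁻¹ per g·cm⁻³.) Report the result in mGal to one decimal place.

Δg_SB(A) = 981190.19 − 981468.09 + 0.3086×1592.1 − 0.04193×2.43×1592.1 = 51.20 mGal
Δg_SB(B) = 981343.95 − 981468.09 + 0.3086×190.8 − 0.04193×2.43×190.8 = -84.70 mGal
Difference = -84.70 − (51.20) = -135.90 mGal

-135.9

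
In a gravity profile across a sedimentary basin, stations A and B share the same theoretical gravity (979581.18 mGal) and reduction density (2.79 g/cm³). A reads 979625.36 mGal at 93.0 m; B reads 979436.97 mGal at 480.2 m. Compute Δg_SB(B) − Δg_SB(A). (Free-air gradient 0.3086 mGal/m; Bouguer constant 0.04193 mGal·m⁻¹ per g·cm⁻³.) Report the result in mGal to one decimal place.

Δg_SB(A) = 979625.36 − 979581.18 + 0.3086×93.0 − 0.04193×2.79×93.0 = 62.00 mGal
Δg_SB(B) = 979436.97 − 979581.18 + 0.3086×480.2 − 0.04193×2.79×480.2 = -52.20 mGal
Difference = -52.20 − (62.00) = -114.20 mGal

-114.2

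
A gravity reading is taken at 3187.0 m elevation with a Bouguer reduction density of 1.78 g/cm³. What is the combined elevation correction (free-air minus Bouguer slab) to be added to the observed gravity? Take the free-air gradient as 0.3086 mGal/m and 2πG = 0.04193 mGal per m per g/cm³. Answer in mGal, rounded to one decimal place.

745.6

Combined gradient = 0.3086 − 0.04193 × 1.78 = 0.2339646 mGal/m
Combined elevation correction = 0.2339646 × 3187.0 = 745.6 mGal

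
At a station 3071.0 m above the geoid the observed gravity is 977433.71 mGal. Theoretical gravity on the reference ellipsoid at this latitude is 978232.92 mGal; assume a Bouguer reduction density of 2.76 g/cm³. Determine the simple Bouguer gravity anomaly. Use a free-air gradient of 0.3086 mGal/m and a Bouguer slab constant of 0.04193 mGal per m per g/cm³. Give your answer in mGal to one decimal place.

-206.9

Free-air correction = 0.3086 × 3071.0 = 947.71 mGal
Free-air anomaly = 977433.71 − 978232.92 + (947.71) = 148.50 mGal
Bouguer slab correction = 0.04193 × 2.76 × 3071.0 = 355.40 mGal
Simple Bouguer anomaly = 148.50 − (355.40) = -206.90 mGal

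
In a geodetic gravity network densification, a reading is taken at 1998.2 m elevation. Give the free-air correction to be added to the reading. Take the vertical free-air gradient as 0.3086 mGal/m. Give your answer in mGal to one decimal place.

Free-air correction = 0.3086 × 1998.2 = 616.6 mGal

616.6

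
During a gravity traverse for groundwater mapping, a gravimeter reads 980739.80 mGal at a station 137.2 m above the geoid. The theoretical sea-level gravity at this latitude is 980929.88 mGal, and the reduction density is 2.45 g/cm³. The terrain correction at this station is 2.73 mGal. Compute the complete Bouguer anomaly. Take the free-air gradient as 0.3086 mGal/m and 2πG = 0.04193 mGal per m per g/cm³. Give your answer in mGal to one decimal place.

Free-air correction = 0.3086 × 137.2 = 42.34 mGal
Free-air anomaly = 980739.80 − 980929.88 + (42.34) = -147.74 mGal
Bouguer slab correction = 0.04193 × 2.45 × 137.2 = 14.09 mGal
Simple Bouguer anomaly = -147.74 − (14.09) = -161.83 mGal
Complete Bouguer anomaly = -161.83 + 2.73 = -159.10 mGal

-159.1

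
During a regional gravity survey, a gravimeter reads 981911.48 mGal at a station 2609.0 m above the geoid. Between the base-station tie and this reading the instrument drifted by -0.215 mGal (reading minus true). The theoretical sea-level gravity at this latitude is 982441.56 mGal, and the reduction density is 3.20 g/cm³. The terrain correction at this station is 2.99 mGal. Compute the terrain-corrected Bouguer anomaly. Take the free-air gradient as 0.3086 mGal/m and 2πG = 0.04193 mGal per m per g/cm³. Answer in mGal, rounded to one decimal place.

Drift-corrected reading = 981911.48 − (-0.215) = 981911.695 mGal
Free-air correction = 0.3086 × 2609.0 = 805.14 mGal
Free-air anomaly = 981911.695 − 982441.56 + (805.14) = 275.275 mGal
Bouguer slab correction = 0.04193 × 3.20 × 2609.0 = 350.07 mGal
Simple Bouguer anomaly = 275.275 − (350.07) = -74.795 mGal
Complete Bouguer anomaly = -74.795 + 2.99 = -71.805 mGal

-71.8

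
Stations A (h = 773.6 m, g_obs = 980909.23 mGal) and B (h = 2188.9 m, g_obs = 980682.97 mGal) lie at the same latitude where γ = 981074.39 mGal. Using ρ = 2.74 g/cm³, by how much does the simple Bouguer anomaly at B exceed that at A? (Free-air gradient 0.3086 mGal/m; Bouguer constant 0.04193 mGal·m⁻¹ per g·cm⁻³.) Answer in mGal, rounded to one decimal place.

47.9

Δg_SB(A) = 980909.23 − 981074.39 + 0.3086×773.6 − 0.04193×2.74×773.6 = -15.30 mGal
Δg_SB(B) = 980682.97 − 981074.39 + 0.3086×2188.9 − 0.04193×2.74×2188.9 = 32.60 mGal
Difference = 32.60 − (-15.30) = 47.90 mGal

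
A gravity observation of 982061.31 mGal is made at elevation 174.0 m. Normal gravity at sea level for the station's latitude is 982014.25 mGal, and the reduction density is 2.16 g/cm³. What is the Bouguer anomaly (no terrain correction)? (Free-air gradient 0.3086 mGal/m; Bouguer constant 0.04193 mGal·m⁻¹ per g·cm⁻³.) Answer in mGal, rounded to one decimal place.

85.0

Free-air correction = 0.3086 × 174.0 = 53.70 mGal
Free-air anomaly = 982061.31 − 982014.25 + (53.70) = 100.76 mGal
Bouguer slab correction = 0.04193 × 2.16 × 174.0 = 15.76 mGal
Simple Bouguer anomaly = 100.76 − (15.76) = 85.00 mGal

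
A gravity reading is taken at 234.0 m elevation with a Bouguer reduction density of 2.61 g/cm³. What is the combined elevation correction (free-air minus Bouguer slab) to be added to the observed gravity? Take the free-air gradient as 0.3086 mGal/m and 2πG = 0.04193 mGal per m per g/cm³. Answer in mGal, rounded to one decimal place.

Combined gradient = 0.3086 − 0.04193 × 2.61 = 0.1991627 mGal/m
Combined elevation correction = 0.1991627 × 234.0 = 46.6 mGal

46.6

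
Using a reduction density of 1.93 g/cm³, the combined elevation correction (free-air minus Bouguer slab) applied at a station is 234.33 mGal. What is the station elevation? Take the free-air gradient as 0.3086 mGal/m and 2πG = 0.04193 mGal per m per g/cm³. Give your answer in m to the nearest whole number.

1029

Combined gradient = 0.3086 − 0.04193 × 1.93 = 0.2276751 mGal/m
h = 234.33 / 0.2276751 = 1029.23 m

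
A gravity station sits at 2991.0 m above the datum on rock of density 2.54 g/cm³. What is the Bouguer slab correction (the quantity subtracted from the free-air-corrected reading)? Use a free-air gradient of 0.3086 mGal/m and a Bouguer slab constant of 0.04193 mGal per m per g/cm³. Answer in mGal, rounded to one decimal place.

318.5

Bouguer slab correction = 0.04193 × 2.54 × 2991.0 = 318.5 mGal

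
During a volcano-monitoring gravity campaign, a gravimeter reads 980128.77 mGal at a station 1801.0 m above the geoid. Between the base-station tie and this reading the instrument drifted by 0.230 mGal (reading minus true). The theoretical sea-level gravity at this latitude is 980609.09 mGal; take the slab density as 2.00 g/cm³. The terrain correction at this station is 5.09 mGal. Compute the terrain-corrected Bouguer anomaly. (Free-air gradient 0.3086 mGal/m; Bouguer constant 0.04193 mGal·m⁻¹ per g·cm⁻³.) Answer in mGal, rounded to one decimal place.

Drift-corrected reading = 980128.77 − (0.230) = 980128.540 mGal
Free-air correction = 0.3086 × 1801.0 = 555.79 mGal
Free-air anomaly = 980128.540 − 980609.09 + (555.79) = 75.240 mGal
Bouguer slab correction = 0.04193 × 2.00 × 1801.0 = 151.03 mGal
Simple Bouguer anomaly = 75.240 − (151.03) = -75.790 mGal
Complete Bouguer anomaly = -75.790 + 5.09 = -70.700 mGal

-70.7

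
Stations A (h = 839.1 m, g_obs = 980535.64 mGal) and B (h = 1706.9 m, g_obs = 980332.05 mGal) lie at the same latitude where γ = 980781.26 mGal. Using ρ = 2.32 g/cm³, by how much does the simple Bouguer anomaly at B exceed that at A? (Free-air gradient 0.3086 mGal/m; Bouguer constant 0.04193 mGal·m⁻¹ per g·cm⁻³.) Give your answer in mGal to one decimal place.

-20.2

Δg_SB(A) = 980535.64 − 980781.26 + 0.3086×839.1 − 0.04193×2.32×839.1 = -68.30 mGal
Δg_SB(B) = 980332.05 − 980781.26 + 0.3086×1706.9 − 0.04193×2.32×1706.9 = -88.50 mGal
Difference = -88.50 − (-68.30) = -20.20 mGal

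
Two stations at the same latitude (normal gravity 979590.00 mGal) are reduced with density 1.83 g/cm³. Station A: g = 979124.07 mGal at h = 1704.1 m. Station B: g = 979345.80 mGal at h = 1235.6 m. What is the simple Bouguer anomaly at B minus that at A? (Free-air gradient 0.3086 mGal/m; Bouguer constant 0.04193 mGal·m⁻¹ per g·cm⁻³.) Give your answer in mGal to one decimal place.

Δg_SB(A) = 979124.07 − 979590.00 + 0.3086×1704.1 − 0.04193×1.83×1704.1 = -70.80 mGal
Δg_SB(B) = 979345.80 − 979590.00 + 0.3086×1235.6 − 0.04193×1.83×1235.6 = 42.30 mGal
Difference = 42.30 − (-70.80) = 113.10 mGal

113.1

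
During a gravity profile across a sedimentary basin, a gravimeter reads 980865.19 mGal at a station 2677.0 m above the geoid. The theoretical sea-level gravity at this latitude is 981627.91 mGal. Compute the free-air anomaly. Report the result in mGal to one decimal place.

63.4

Free-air correction = 0.3086 × 2677.0 = 826.12 mGal
Free-air anomaly = 980865.19 − 981627.91 + (826.12) = 63.40 mGal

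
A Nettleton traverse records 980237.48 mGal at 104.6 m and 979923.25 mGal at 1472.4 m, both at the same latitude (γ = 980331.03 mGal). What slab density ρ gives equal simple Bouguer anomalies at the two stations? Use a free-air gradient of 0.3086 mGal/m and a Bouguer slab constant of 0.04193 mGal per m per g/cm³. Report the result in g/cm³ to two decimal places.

1.88

Δg_obs = 979923.25 − 980237.48 = -314.23 mGal over Δh = 1472.4 − 104.6 = 1367.8 m
Equal Bouguer anomalies ⇒ Δg_obs + (0.3086 − 0.04193ρ)·Δh = 0
0.3086 − 0.04193ρ = −Δg_obs/Δh = 0.22973
ρ = (0.3086 − 0.22973) / 0.04193 = 1.88 g/cm³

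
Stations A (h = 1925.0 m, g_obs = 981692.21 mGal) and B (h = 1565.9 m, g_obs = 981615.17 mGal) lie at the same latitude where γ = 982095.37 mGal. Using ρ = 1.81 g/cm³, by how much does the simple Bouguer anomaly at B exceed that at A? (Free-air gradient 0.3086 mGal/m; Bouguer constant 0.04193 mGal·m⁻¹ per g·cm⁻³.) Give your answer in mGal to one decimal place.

Δg_SB(A) = 981692.21 − 982095.37 + 0.3086×1925.0 − 0.04193×1.81×1925.0 = 44.80 mGal
Δg_SB(B) = 981615.17 − 982095.37 + 0.3086×1565.9 − 0.04193×1.81×1565.9 = -115.80 mGal
Difference = -115.80 − (44.80) = -160.60 mGal

-160.6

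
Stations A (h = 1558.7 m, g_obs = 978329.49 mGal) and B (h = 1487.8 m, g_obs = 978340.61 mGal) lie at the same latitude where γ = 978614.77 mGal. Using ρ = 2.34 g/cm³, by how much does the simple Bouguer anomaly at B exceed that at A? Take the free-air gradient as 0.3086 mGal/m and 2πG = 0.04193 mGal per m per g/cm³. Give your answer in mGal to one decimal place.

Δg_SB(A) = 978329.49 − 978614.77 + 0.3086×1558.7 − 0.04193×2.34×1558.7 = 42.80 mGal
Δg_SB(B) = 978340.61 − 978614.77 + 0.3086×1487.8 − 0.04193×2.34×1487.8 = 39.00 mGal
Difference = 39.00 − (42.80) = -3.80 mGal

-3.8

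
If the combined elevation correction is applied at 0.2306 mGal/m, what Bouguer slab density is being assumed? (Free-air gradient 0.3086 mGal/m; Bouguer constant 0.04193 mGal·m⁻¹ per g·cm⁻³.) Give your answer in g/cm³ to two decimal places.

1.86

0.2306 = 0.3086 − 0.04193 × ρ
ρ = (0.3086 − 0.2306) / 0.04193 = 1.86 g/cm³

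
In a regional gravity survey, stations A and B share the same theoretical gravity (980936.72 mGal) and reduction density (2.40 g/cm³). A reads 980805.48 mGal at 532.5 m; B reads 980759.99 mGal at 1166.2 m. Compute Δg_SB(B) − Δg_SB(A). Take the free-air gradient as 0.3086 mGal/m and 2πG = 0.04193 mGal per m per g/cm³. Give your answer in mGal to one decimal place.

86.3

Δg_SB(A) = 980805.48 − 980936.72 + 0.3086×532.5 − 0.04193×2.40×532.5 = -20.50 mGal
Δg_SB(B) = 980759.99 − 980936.72 + 0.3086×1166.2 − 0.04193×2.40×1166.2 = 65.80 mGal
Difference = 65.80 − (-20.50) = 86.30 mGal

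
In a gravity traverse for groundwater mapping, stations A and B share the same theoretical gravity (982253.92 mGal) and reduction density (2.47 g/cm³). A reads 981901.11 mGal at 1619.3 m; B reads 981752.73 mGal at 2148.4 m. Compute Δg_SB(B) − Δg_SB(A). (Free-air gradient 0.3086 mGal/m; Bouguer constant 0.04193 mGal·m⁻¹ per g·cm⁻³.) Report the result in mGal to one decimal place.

-39.9

Δg_SB(A) = 981901.11 − 982253.92 + 0.3086×1619.3 − 0.04193×2.47×1619.3 = -20.80 mGal
Δg_SB(B) = 981752.73 − 982253.92 + 0.3086×2148.4 − 0.04193×2.47×2148.4 = -60.70 mGal
Difference = -60.70 − (-20.80) = -39.90 mGal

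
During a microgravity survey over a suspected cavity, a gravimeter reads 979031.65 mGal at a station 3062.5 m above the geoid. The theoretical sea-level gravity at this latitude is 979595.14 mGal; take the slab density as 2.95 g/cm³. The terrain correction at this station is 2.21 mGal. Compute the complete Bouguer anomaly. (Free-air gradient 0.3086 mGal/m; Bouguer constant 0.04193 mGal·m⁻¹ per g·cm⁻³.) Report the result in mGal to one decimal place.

Free-air correction = 0.3086 × 3062.5 = 945.09 mGal
Free-air anomaly = 979031.65 − 979595.14 + (945.09) = 381.60 mGal
Bouguer slab correction = 0.04193 × 2.95 × 3062.5 = 378.81 mGal
Simple Bouguer anomaly = 381.60 − (378.81) = 2.79 mGal
Complete Bouguer anomaly = 2.79 + 2.21 = 5.00 mGal

5.0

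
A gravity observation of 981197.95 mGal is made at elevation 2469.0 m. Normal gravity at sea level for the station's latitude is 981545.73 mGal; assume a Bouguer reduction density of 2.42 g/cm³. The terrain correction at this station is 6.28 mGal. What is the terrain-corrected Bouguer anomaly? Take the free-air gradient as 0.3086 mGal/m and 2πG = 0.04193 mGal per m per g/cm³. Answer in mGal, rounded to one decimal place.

169.9

Free-air correction = 0.3086 × 2469.0 = 761.93 mGal
Free-air anomaly = 981197.95 − 981545.73 + (761.93) = 414.15 mGal
Bouguer slab correction = 0.04193 × 2.42 × 2469.0 = 250.53 mGal
Simple Bouguer anomaly = 414.15 − (250.53) = 163.62 mGal
Complete Bouguer anomaly = 163.62 + 6.28 = 169.90 mGal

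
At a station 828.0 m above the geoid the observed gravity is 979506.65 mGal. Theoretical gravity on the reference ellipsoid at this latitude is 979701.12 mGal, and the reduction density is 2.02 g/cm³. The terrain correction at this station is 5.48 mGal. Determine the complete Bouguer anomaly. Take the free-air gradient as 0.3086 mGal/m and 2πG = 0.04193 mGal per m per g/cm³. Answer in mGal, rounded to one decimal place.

Free-air correction = 0.3086 × 828.0 = 255.52 mGal
Free-air anomaly = 979506.65 − 979701.12 + (255.52) = 61.05 mGal
Bouguer slab correction = 0.04193 × 2.02 × 828.0 = 70.13 mGal
Simple Bouguer anomaly = 61.05 − (70.13) = -9.08 mGal
Complete Bouguer anomaly = -9.08 + 5.48 = -3.60 mGal

-3.6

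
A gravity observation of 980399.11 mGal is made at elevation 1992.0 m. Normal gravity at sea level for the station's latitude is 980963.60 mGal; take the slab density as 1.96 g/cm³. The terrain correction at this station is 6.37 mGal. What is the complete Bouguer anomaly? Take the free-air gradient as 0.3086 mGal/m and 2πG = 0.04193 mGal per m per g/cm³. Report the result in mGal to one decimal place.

Free-air correction = 0.3086 × 1992.0 = 614.73 mGal
Free-air anomaly = 980399.11 − 980963.60 + (614.73) = 50.24 mGal
Bouguer slab correction = 0.04193 × 1.96 × 1992.0 = 163.71 mGal
Simple Bouguer anomaly = 50.24 − (163.71) = -113.47 mGal
Complete Bouguer anomaly = -113.47 + 6.37 = -107.10 mGal

-107.1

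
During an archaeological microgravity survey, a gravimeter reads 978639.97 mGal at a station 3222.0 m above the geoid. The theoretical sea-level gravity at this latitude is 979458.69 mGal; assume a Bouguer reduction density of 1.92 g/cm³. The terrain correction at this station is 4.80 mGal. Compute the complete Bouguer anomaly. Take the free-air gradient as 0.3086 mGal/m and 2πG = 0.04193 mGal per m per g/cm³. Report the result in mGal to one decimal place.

Free-air correction = 0.3086 × 3222.0 = 994.31 mGal
Free-air anomaly = 978639.97 − 979458.69 + (994.31) = 175.59 mGal
Bouguer slab correction = 0.04193 × 1.92 × 3222.0 = 259.39 mGal
Simple Bouguer anomaly = 175.59 − (259.39) = -83.80 mGal
Complete Bouguer anomaly = -83.80 + 4.80 = -79.00 mGal

-79.0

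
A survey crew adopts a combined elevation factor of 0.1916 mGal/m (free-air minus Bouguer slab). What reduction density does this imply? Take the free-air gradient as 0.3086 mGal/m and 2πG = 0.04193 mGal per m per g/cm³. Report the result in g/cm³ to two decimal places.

2.79

0.1916 = 0.3086 − 0.04193 × ρ
ρ = (0.3086 − 0.1916) / 0.04193 = 2.79 g/cm³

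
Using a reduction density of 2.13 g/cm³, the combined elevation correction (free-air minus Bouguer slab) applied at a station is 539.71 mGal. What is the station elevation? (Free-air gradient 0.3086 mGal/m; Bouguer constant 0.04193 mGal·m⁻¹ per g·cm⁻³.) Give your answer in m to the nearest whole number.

Combined gradient = 0.3086 − 0.04193 × 2.13 = 0.2192891 mGal/m
h = 539.71 / 0.2192891 = 2461.18 m

2461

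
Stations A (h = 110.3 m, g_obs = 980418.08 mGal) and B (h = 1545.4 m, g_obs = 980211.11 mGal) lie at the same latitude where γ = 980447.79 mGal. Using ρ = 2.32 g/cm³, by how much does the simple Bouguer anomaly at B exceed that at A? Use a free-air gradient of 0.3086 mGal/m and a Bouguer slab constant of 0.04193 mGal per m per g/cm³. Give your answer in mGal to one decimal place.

Δg_SB(A) = 980418.08 − 980447.79 + 0.3086×110.3 − 0.04193×2.32×110.3 = -6.40 mGal
Δg_SB(B) = 980211.11 − 980447.79 + 0.3086×1545.4 − 0.04193×2.32×1545.4 = 89.90 mGal
Difference = 89.90 − (-6.40) = 96.30 mGal

96.3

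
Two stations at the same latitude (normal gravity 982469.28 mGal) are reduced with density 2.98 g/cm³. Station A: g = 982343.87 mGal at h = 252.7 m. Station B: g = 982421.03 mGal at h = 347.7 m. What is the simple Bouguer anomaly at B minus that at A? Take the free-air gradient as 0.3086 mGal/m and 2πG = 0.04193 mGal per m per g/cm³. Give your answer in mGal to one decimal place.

94.6

Δg_SB(A) = 982343.87 − 982469.28 + 0.3086×252.7 − 0.04193×2.98×252.7 = -79.00 mGal
Δg_SB(B) = 982421.03 − 982469.28 + 0.3086×347.7 − 0.04193×2.98×347.7 = 15.60 mGal
Difference = 15.60 − (-79.00) = 94.60 mGal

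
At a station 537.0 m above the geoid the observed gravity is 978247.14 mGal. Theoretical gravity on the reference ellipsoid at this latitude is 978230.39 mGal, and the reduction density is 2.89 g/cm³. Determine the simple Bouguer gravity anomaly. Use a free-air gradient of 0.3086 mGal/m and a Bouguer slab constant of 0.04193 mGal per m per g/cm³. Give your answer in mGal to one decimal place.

Free-air correction = 0.3086 × 537.0 = 165.72 mGal
Free-air anomaly = 978247.14 − 978230.39 + (165.72) = 182.47 mGal
Bouguer slab correction = 0.04193 × 2.89 × 537.0 = 65.07 mGal
Simple Bouguer anomaly = 182.47 − (65.07) = 117.40 mGal

117.4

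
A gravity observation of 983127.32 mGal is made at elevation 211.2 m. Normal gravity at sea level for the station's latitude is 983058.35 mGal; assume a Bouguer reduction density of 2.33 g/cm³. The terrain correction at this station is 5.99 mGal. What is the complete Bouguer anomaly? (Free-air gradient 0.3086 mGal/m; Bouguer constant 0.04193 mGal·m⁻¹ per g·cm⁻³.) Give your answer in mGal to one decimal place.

Free-air correction = 0.3086 × 211.2 = 65.18 mGal
Free-air anomaly = 983127.32 − 983058.35 + (65.18) = 134.15 mGal
Bouguer slab correction = 0.04193 × 2.33 × 211.2 = 20.63 mGal
Simple Bouguer anomaly = 134.15 − (20.63) = 113.52 mGal
Complete Bouguer anomaly = 113.52 + 5.99 = 119.51 mGal

119.5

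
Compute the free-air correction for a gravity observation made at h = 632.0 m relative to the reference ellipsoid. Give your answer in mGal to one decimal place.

Free-air correction = 0.3086 × 632.0 = 195.0 mGal

195.0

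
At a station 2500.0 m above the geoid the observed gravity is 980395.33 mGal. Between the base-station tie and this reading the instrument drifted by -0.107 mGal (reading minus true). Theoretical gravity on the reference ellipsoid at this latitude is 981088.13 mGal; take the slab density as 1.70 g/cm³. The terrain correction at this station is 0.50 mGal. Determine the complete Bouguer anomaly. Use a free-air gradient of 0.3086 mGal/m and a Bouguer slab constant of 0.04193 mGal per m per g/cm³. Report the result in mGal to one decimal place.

-98.9

Drift-corrected reading = 980395.33 − (-0.107) = 980395.437 mGal
Free-air correction = 0.3086 × 2500.0 = 771.50 mGal
Free-air anomaly = 980395.437 − 981088.13 + (771.50) = 78.807 mGal
Bouguer slab correction = 0.04193 × 1.70 × 2500.0 = 178.20 mGal
Simple Bouguer anomaly = 78.807 − (178.20) = -99.393 mGal
Complete Bouguer anomaly = -99.393 + 0.50 = -98.893 mGal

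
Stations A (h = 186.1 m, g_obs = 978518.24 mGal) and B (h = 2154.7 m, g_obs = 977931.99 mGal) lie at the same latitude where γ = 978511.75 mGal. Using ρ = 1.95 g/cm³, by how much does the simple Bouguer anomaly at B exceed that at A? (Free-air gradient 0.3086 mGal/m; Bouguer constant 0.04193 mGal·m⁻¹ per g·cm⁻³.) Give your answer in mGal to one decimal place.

-139.7

Δg_SB(A) = 978518.24 − 978511.75 + 0.3086×186.1 − 0.04193×1.95×186.1 = 48.70 mGal
Δg_SB(B) = 977931.99 − 978511.75 + 0.3086×2154.7 − 0.04193×1.95×2154.7 = -91.00 mGal
Difference = -91.00 − (48.70) = -139.70 mGal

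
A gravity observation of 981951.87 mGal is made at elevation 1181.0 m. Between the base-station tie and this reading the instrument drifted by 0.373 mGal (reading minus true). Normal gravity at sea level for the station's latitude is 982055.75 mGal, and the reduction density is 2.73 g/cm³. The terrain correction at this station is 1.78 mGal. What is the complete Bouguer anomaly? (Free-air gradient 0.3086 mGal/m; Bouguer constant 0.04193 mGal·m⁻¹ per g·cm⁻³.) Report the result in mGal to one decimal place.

Drift-corrected reading = 981951.87 − (0.373) = 981951.497 mGal
Free-air correction = 0.3086 × 1181.0 = 364.46 mGal
Free-air anomaly = 981951.497 − 982055.75 + (364.46) = 260.207 mGal
Bouguer slab correction = 0.04193 × 2.73 × 1181.0 = 135.19 mGal
Simple Bouguer anomaly = 260.207 − (135.19) = 125.017 mGal
Complete Bouguer anomaly = 125.017 + 1.78 = 126.797 mGal

126.8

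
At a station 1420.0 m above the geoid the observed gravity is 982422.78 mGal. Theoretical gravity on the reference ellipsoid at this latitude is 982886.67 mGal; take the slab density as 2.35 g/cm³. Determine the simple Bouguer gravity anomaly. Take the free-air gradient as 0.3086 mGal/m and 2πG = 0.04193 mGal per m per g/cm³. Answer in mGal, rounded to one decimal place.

-165.6

Free-air correction = 0.3086 × 1420.0 = 438.21 mGal
Free-air anomaly = 982422.78 − 982886.67 + (438.21) = -25.68 mGal
Bouguer slab correction = 0.04193 × 2.35 × 1420.0 = 139.92 mGal
Simple Bouguer anomaly = -25.68 − (139.92) = -165.60 mGal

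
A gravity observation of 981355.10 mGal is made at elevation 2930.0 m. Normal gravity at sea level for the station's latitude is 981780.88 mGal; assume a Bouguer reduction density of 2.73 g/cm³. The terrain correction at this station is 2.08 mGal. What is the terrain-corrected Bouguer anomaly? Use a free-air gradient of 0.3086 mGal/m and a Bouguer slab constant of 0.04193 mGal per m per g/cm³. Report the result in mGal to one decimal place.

Free-air correction = 0.3086 × 2930.0 = 904.20 mGal
Free-air anomaly = 981355.10 − 981780.88 + (904.20) = 478.42 mGal
Bouguer slab correction = 0.04193 × 2.73 × 2930.0 = 335.39 mGal
Simple Bouguer anomaly = 478.42 − (335.39) = 143.03 mGal
Complete Bouguer anomaly = 143.03 + 2.08 = 145.11 mGal

145.1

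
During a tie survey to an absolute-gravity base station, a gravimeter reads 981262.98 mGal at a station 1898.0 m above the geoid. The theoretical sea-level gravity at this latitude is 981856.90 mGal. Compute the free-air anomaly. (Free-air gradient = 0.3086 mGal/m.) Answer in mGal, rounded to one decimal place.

-8.2

Free-air correction = 0.3086 × 1898.0 = 585.72 mGal
Free-air anomaly = 981262.98 − 981856.90 + (585.72) = -8.20 mGal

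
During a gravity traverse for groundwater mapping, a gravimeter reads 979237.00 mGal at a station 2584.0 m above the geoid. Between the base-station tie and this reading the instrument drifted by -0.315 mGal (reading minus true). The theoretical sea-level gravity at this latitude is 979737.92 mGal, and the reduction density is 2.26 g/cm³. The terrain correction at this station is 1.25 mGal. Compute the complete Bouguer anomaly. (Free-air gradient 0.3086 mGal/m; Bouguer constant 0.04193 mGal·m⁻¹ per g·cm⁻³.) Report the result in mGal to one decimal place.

53.2

Drift-corrected reading = 979237.00 − (-0.315) = 979237.315 mGal
Free-air correction = 0.3086 × 2584.0 = 797.42 mGal
Free-air anomaly = 979237.315 − 979737.92 + (797.42) = 296.815 mGal
Bouguer slab correction = 0.04193 × 2.26 × 2584.0 = 244.86 mGal
Simple Bouguer anomaly = 296.815 − (244.86) = 51.955 mGal
Complete Bouguer anomaly = 51.955 + 1.25 = 53.205 mGal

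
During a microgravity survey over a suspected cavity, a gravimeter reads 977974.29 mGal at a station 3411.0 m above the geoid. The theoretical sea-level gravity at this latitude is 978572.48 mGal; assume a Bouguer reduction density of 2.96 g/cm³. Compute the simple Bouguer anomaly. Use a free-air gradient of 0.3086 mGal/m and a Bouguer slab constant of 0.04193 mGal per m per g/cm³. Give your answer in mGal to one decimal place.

31.1

Free-air correction = 0.3086 × 3411.0 = 1052.63 mGal
Free-air anomaly = 977974.29 − 978572.48 + (1052.63) = 454.44 mGal
Bouguer slab correction = 0.04193 × 2.96 × 3411.0 = 423.35 mGal
Simple Bouguer anomaly = 454.44 − (423.35) = 31.09 mGal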